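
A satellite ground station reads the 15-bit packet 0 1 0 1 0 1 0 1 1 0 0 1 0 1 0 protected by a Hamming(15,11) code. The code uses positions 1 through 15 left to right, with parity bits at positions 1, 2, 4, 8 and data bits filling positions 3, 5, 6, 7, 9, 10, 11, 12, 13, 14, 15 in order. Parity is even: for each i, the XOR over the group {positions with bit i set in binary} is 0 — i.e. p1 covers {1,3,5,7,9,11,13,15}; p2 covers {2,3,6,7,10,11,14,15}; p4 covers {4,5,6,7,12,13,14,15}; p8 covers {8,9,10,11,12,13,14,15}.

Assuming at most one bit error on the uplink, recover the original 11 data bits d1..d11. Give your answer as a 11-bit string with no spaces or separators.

10101001010

s1 (pos 1,3,5,7,9,11,13,15): 0⊕0⊕0⊕0⊕1⊕0⊕0⊕0 = 1
s2 (pos 2,3,6,7,10,11,14,15): 1⊕0⊕1⊕0⊕0⊕0⊕1⊕0 = 1
s4 (pos 4,5,6,7,12,13,14,15): 1⊕0⊕1⊕0⊕1⊕0⊕1⊕0 = 0
s8 (pos 8,9,10,11,12,13,14,15): 1⊕1⊕0⊕0⊕1⊕0⊕1⊕0 = 0
Syndrome s8…s1 = 0011 → error at position 3.
Flip position 3: 010101011001010 → 011101011001010
Read data bits from positions 3,5,6,7,9,10,11,12,13,14,15: 10101001010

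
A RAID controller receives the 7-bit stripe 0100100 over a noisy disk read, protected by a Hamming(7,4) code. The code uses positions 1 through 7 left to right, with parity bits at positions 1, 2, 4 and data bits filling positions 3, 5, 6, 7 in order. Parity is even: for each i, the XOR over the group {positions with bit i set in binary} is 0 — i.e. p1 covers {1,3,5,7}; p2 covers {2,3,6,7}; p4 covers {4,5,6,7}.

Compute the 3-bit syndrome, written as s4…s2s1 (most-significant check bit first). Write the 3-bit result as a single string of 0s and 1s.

s1 (pos 1,3,5,7): 0⊕0⊕1⊕0 = 1
s2 (pos 2,3,6,7): 1⊕0⊕0⊕0 = 1
s4 (pos 4,5,6,7): 0⊕1⊕0⊕0 = 1
Syndrome s4…s1 = 111 → error at position 7.

111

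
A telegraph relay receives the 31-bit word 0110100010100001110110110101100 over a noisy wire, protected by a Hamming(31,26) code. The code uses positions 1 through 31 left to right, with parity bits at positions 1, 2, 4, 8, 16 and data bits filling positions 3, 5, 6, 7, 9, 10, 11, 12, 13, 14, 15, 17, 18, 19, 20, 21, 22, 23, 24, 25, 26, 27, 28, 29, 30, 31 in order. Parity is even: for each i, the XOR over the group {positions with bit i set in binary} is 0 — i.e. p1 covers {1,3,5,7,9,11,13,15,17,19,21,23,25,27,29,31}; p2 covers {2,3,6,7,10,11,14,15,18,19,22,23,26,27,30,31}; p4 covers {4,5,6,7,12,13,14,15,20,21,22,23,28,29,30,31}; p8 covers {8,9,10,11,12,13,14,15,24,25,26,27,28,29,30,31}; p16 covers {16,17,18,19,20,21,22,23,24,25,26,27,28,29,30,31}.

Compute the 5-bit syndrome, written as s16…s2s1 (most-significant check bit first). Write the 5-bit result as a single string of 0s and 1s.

00000

s1 (pos 1,3,5,7,9,11,13,15,17,19,21,23,25,27,29,31): 0⊕1⊕1⊕0⊕1⊕1⊕0⊕0⊕1⊕0⊕1⊕1⊕0⊕0⊕1⊕0 = 0
s2 (pos 2,3,6,7,10,11,14,15,18,19,22,23,26,27,30,31): 1⊕1⊕0⊕0⊕0⊕1⊕0⊕0⊕1⊕0⊕0⊕1⊕1⊕0⊕0⊕0 = 0
s4 (pos 4,5,6,7,12,13,14,15,20,21,22,23,28,29,30,31): 0⊕1⊕0⊕0⊕0⊕0⊕0⊕0⊕1⊕1⊕0⊕1⊕1⊕1⊕0⊕0 = 0
s8 (pos 8,9,10,11,12,13,14,15,24,25,26,27,28,29,30,31): 0⊕1⊕0⊕1⊕0⊕0⊕0⊕0⊕1⊕0⊕1⊕0⊕1⊕1⊕0⊕0 = 0
s16 (pos 16,17,18,19,20,21,22,23,24,25,26,27,28,29,30,31): 1⊕1⊕1⊕0⊕1⊕1⊕0⊕1⊕1⊕0⊕1⊕0⊕1⊕1⊕0⊕0 = 0
Syndrome s16…s1 = 00000 → no error.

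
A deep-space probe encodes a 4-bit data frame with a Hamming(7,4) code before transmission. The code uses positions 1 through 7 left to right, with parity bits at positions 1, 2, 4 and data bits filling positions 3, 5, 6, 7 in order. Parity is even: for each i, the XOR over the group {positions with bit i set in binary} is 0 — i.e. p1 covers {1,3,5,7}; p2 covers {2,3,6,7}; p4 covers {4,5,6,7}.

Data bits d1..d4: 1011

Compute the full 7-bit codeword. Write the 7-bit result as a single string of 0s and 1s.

0110011

Place data at non-parity positions: p1 p2 1 p4 0 1 1
p1 (pos 1,3,5,7): XOR of data positions = 1⊕0⊕1 = 0
p2 (pos 2,3,6,7): XOR of data positions = 1⊕1⊕1 = 1
p4 (pos 4,5,6,7): XOR of data positions = 0⊕1⊕1 = 0
Codeword: 0110011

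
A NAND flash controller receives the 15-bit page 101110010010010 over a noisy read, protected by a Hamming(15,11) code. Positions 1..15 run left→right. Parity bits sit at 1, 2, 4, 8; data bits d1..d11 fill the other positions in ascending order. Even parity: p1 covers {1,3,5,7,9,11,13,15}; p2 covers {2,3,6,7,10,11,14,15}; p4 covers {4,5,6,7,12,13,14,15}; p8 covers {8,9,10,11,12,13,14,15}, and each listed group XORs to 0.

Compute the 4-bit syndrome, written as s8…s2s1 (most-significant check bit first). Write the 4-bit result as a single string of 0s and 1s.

s1 (pos 1,3,5,7,9,11,13,15): 1⊕1⊕1⊕0⊕0⊕1⊕0⊕0 = 0
s2 (pos 2,3,6,7,10,11,14,15): 0⊕1⊕0⊕0⊕0⊕1⊕1⊕0 = 1
s4 (pos 4,5,6,7,12,13,14,15): 1⊕1⊕0⊕0⊕0⊕0⊕1⊕0 = 1
s8 (pos 8,9,10,11,12,13,14,15): 1⊕0⊕0⊕1⊕0⊕0⊕1⊕0 = 1
Syndrome s8…s1 = 1110 → error at position 14.

1110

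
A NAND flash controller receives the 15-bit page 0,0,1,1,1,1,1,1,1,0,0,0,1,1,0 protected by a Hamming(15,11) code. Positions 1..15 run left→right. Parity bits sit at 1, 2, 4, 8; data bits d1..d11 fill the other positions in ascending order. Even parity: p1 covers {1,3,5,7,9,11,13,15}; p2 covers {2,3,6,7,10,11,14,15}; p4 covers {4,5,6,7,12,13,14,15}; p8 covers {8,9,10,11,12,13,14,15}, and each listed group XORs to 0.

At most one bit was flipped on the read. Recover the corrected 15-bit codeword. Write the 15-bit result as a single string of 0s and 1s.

101111111000110

s1 (pos 1,3,5,7,9,11,13,15): 0⊕1⊕1⊕1⊕1⊕0⊕1⊕0 = 1
s2 (pos 2,3,6,7,10,11,14,15): 0⊕1⊕1⊕1⊕0⊕0⊕1⊕0 = 0
s4 (pos 4,5,6,7,12,13,14,15): 1⊕1⊕1⊕1⊕0⊕1⊕1⊕0 = 0
s8 (pos 8,9,10,11,12,13,14,15): 1⊕1⊕0⊕0⊕0⊕1⊕1⊕0 = 0
Syndrome s8…s1 = 0001 → error at position 1.
Flip position 1: 001111111000110 → 101111111000110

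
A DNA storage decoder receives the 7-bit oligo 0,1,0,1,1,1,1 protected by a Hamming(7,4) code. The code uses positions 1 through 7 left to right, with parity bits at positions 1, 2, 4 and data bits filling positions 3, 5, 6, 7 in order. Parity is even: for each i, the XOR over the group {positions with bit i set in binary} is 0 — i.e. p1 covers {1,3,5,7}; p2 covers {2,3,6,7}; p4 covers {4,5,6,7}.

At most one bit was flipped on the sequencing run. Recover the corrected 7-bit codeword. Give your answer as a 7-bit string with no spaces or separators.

s1 (pos 1,3,5,7): 0⊕0⊕1⊕1 = 0
s2 (pos 2,3,6,7): 1⊕0⊕1⊕1 = 1
s4 (pos 4,5,6,7): 1⊕1⊕1⊕1 = 0
Syndrome s4…s1 = 010 → error at position 2.
Flip position 2: 0101111 → 0001111

0001111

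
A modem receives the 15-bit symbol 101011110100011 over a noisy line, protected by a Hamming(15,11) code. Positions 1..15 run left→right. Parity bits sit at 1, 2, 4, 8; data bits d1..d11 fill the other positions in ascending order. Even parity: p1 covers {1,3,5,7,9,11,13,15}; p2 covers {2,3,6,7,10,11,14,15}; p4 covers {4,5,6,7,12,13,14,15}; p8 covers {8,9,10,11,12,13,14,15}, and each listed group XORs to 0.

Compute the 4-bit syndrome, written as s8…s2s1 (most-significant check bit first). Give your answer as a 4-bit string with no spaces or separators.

s1 (pos 1,3,5,7,9,11,13,15): 1⊕1⊕1⊕1⊕0⊕0⊕0⊕1 = 1
s2 (pos 2,3,6,7,10,11,14,15): 0⊕1⊕1⊕1⊕1⊕0⊕1⊕1 = 0
s4 (pos 4,5,6,7,12,13,14,15): 0⊕1⊕1⊕1⊕0⊕0⊕1⊕1 = 1
s8 (pos 8,9,10,11,12,13,14,15): 1⊕0⊕1⊕0⊕0⊕0⊕1⊕1 = 0
Syndrome s8…s1 = 0101 → error at position 5.

0101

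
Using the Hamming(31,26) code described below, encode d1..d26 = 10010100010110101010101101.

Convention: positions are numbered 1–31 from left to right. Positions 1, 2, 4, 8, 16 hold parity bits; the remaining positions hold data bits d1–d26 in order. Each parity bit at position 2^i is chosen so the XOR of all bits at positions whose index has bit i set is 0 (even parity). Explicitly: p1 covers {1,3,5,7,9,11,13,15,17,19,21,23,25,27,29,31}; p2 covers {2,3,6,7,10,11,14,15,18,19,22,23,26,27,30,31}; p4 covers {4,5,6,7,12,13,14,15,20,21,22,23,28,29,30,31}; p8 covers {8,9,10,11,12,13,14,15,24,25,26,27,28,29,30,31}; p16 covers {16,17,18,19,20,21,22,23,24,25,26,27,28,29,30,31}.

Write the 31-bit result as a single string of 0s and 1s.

1011001101000101110101010101101

Place data at non-parity positions: p1 p2 1 p4 0 0 1 p8 0 1 0 0 0 1 0 p16 1 1 0 1 0 1 0 1 0 1 0 1 1 0 1
p1 (pos 1,3,5,7,9,11,13,15,17,19,21,23,25,27,29,31): XOR of data positions = 1⊕0⊕1⊕0⊕0⊕0⊕0⊕1⊕0⊕0⊕0⊕0⊕0⊕1⊕1 = 1
p2 (pos 2,3,6,7,10,11,14,15,18,19,22,23,26,27,30,31): XOR of data positions = 1⊕0⊕1⊕1⊕0⊕1⊕0⊕1⊕0⊕1⊕0⊕1⊕0⊕0⊕1 = 0
p4 (pos 4,5,6,7,12,13,14,15,20,21,22,23,28,29,30,31): XOR of data positions = 0⊕0⊕1⊕0⊕0⊕1⊕0⊕1⊕0⊕1⊕0⊕1⊕1⊕0⊕1 = 1
p8 (pos 8,9,10,11,12,13,14,15,24,25,26,27,28,29,30,31): XOR of data positions = 0⊕1⊕0⊕0⊕0⊕1⊕0⊕1⊕0⊕1⊕0⊕1⊕1⊕0⊕1 = 1
p16 (pos 16,17,18,19,20,21,22,23,24,25,26,27,28,29,30,31): XOR of data positions = 1⊕1⊕0⊕1⊕0⊕1⊕0⊕1⊕0⊕1⊕0⊕1⊕1⊕0⊕1 = 1
Codeword: 1011001101000101110101010101101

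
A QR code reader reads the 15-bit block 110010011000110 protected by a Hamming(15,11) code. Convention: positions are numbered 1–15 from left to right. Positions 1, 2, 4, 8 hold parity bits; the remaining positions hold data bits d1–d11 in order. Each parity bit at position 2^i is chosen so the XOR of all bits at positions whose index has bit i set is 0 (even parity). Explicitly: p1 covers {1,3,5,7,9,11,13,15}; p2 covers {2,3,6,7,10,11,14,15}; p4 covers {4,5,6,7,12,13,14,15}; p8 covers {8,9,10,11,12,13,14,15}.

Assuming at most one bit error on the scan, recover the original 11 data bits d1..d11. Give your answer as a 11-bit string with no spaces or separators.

01001000110

s1 (pos 1,3,5,7,9,11,13,15): 1⊕0⊕1⊕0⊕1⊕0⊕1⊕0 = 0
s2 (pos 2,3,6,7,10,11,14,15): 1⊕0⊕0⊕0⊕0⊕0⊕1⊕0 = 0
s4 (pos 4,5,6,7,12,13,14,15): 0⊕1⊕0⊕0⊕0⊕1⊕1⊕0 = 1
s8 (pos 8,9,10,11,12,13,14,15): 1⊕1⊕0⊕0⊕0⊕1⊕1⊕0 = 0
Syndrome s8…s1 = 0100 → error at position 4.
Flip position 4: 110010011000110 → 110110011000110
Read data bits from positions 3,5,6,7,9,10,11,12,13,14,15: 01001000110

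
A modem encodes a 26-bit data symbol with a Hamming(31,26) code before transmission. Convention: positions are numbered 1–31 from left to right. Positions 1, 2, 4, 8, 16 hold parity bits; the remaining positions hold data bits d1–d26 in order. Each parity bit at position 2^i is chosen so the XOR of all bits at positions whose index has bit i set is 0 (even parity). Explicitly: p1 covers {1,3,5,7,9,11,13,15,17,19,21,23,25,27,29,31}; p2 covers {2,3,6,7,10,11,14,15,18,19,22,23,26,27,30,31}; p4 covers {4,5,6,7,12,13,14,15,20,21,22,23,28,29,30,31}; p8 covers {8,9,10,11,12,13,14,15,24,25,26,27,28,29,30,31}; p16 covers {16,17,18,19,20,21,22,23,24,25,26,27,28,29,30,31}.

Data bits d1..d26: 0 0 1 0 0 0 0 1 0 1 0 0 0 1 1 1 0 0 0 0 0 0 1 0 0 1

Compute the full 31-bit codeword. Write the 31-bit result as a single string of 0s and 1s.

1001010000010101001110000001001

Place data at non-parity positions: p1 p2 0 p4 0 1 0 p8 0 0 0 1 0 1 0 p16 0 0 1 1 1 0 0 0 0 0 0 1 0 0 1
p1 (pos 1,3,5,7,9,11,13,15,17,19,21,23,25,27,29,31): XOR of data positions = 0⊕0⊕0⊕0⊕0⊕0⊕0⊕0⊕1⊕1⊕0⊕0⊕0⊕0⊕1 = 1
p2 (pos 2,3,6,7,10,11,14,15,18,19,22,23,26,27,30,31): XOR of data positions = 0⊕1⊕0⊕0⊕0⊕1⊕0⊕0⊕1⊕0⊕0⊕0⊕0⊕0⊕1 = 0
p4 (pos 4,5,6,7,12,13,14,15,20,21,22,23,28,29,30,31): XOR of data positions = 0⊕1⊕0⊕1⊕0⊕1⊕0⊕1⊕1⊕0⊕0⊕1⊕0⊕0⊕1 = 1
p8 (pos 8,9,10,11,12,13,14,15,24,25,26,27,28,29,30,31): XOR of data positions = 0⊕0⊕0⊕1⊕0⊕1⊕0⊕0⊕0⊕0⊕0⊕1⊕0⊕0⊕1 = 0
p16 (pos 16,17,18,19,20,21,22,23,24,25,26,27,28,29,30,31): XOR of data positions = 0⊕0⊕1⊕1⊕1⊕0⊕0⊕0⊕0⊕0⊕0⊕1⊕0⊕0⊕1 = 1
Codeword: 1001010000010101001110000001001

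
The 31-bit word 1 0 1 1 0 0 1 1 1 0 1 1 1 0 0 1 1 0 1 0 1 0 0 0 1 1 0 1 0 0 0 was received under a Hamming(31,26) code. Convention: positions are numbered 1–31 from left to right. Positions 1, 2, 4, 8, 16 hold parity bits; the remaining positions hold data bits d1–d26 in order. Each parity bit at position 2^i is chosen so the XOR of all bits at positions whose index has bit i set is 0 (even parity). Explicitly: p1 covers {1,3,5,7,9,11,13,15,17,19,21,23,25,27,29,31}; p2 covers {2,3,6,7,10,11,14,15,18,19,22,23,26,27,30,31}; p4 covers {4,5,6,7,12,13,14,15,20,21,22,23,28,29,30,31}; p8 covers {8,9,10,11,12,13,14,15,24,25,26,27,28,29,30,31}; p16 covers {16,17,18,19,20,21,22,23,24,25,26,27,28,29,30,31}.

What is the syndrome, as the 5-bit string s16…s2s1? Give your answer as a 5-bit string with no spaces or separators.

s1 (pos 1,3,5,7,9,11,13,15,17,19,21,23,25,27,29,31): 1⊕1⊕0⊕1⊕1⊕1⊕1⊕0⊕1⊕1⊕1⊕0⊕1⊕0⊕0⊕0 = 0
s2 (pos 2,3,6,7,10,11,14,15,18,19,22,23,26,27,30,31): 0⊕1⊕0⊕1⊕0⊕1⊕0⊕0⊕0⊕1⊕0⊕0⊕1⊕0⊕0⊕0 = 1
s4 (pos 4,5,6,7,12,13,14,15,20,21,22,23,28,29,30,31): 1⊕0⊕0⊕1⊕1⊕1⊕0⊕0⊕0⊕1⊕0⊕0⊕1⊕0⊕0⊕0 = 0
s8 (pos 8,9,10,11,12,13,14,15,24,25,26,27,28,29,30,31): 1⊕1⊕0⊕1⊕1⊕1⊕0⊕0⊕0⊕1⊕1⊕0⊕1⊕0⊕0⊕0 = 0
s16 (pos 16,17,18,19,20,21,22,23,24,25,26,27,28,29,30,31): 1⊕1⊕0⊕1⊕0⊕1⊕0⊕0⊕0⊕1⊕1⊕0⊕1⊕0⊕0⊕0 = 1
Syndrome s16…s1 = 10010 → error at position 18.

10010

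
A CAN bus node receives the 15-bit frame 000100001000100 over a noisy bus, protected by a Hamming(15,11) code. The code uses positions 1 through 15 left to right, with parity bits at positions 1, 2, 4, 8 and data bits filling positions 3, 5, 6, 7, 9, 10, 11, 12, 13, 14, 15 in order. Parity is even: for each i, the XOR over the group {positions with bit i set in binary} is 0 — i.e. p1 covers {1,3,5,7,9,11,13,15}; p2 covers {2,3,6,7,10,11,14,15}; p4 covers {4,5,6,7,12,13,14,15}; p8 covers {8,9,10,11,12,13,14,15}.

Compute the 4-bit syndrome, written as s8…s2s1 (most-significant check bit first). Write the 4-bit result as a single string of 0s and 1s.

s1 (pos 1,3,5,7,9,11,13,15): 0⊕0⊕0⊕0⊕1⊕0⊕1⊕0 = 0
s2 (pos 2,3,6,7,10,11,14,15): 0⊕0⊕0⊕0⊕0⊕0⊕0⊕0 = 0
s4 (pos 4,5,6,7,12,13,14,15): 1⊕0⊕0⊕0⊕0⊕1⊕0⊕0 = 0
s8 (pos 8,9,10,11,12,13,14,15): 0⊕1⊕0⊕0⊕0⊕1⊕0⊕0 = 0
Syndrome s8…s1 = 0000 → no error.

0000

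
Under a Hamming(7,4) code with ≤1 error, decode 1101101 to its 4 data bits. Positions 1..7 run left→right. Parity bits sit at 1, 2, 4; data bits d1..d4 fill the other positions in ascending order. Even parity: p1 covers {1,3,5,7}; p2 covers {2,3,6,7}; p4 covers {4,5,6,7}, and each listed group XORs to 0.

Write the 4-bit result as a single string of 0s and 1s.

s1 (pos 1,3,5,7): 1⊕0⊕1⊕1 = 1
s2 (pos 2,3,6,7): 1⊕0⊕0⊕1 = 0
s4 (pos 4,5,6,7): 1⊕1⊕0⊕1 = 1
Syndrome s4…s1 = 101 → error at position 5.
Flip position 5: 1101101 → 1101001
Read data bits from positions 3,5,6,7: 0001

0001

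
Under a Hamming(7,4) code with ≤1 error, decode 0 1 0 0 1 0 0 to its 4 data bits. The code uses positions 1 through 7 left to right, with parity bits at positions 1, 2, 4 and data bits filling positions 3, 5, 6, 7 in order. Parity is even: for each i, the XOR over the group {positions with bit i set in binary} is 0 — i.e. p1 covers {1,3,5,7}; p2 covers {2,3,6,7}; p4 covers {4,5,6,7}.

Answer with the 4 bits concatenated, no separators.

0101

s1 (pos 1,3,5,7): 0⊕0⊕1⊕0 = 1
s2 (pos 2,3,6,7): 1⊕0⊕0⊕0 = 1
s4 (pos 4,5,6,7): 0⊕1⊕0⊕0 = 1
Syndrome s4…s1 = 111 → error at position 7.
Flip position 7: 0100100 → 0100101
Read data bits from positions 3,5,6,7: 0101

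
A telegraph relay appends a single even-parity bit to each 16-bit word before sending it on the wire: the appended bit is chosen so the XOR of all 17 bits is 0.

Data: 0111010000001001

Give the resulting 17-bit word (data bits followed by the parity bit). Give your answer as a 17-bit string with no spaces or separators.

XOR of the 16 data bits: 0⊕1⊕1⊕1⊕0⊕1⊕0⊕0⊕0⊕0⊕0⊕0⊕1⊕0⊕0⊕1 = 0
Parity bit = 0 (so all 17 bits XOR to 0).

01110100000010010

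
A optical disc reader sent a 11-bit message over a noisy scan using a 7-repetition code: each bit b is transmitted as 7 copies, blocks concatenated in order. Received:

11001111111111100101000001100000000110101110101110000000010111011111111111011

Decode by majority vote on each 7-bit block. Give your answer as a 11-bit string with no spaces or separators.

11000110111

Block 1 (1100111): 5 ones → 1
Block 2 (1111111): 7 ones → 1
Block 3 (1001010): 3 ones → 0
Block 4 (0000110): 2 ones → 0
Block 5 (0000000): 0 ones → 0
Block 6 (1101011): 5 ones → 1
Block 7 (1010111): 5 ones → 1
Block 8 (0000000): 0 ones → 0
Block 9 (0101110): 4 ones → 1
Block 10 (1111111): 7 ones → 1
Block 11 (1111011): 6 ones → 1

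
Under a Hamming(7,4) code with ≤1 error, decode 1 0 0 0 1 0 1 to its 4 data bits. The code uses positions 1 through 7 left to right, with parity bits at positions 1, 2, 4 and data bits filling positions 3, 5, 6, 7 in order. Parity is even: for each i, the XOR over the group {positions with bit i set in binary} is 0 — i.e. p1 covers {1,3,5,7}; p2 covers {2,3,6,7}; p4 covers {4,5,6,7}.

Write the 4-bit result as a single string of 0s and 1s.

1101

s1 (pos 1,3,5,7): 1⊕0⊕1⊕1 = 1
s2 (pos 2,3,6,7): 0⊕0⊕0⊕1 = 1
s4 (pos 4,5,6,7): 0⊕1⊕0⊕1 = 0
Syndrome s4…s1 = 011 → error at position 3.
Flip position 3: 1000101 → 1010101
Read data bits from positions 3,5,6,7: 1101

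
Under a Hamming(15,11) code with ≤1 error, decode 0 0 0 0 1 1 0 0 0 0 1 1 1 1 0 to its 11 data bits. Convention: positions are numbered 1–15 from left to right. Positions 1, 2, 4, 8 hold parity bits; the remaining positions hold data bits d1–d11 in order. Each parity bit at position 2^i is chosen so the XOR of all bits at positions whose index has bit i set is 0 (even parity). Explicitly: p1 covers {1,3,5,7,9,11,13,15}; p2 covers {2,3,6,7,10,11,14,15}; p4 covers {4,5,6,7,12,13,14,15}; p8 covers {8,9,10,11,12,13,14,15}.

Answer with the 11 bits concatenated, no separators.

01110011110

s1 (pos 1,3,5,7,9,11,13,15): 0⊕0⊕1⊕0⊕0⊕1⊕1⊕0 = 1
s2 (pos 2,3,6,7,10,11,14,15): 0⊕0⊕1⊕0⊕0⊕1⊕1⊕0 = 1
s4 (pos 4,5,6,7,12,13,14,15): 0⊕1⊕1⊕0⊕1⊕1⊕1⊕0 = 1
s8 (pos 8,9,10,11,12,13,14,15): 0⊕0⊕0⊕1⊕1⊕1⊕1⊕0 = 0
Syndrome s8…s1 = 0111 → error at position 7.
Flip position 7: 000011000011110 → 000011100011110
Read data bits from positions 3,5,6,7,9,10,11,12,13,14,15: 01110011110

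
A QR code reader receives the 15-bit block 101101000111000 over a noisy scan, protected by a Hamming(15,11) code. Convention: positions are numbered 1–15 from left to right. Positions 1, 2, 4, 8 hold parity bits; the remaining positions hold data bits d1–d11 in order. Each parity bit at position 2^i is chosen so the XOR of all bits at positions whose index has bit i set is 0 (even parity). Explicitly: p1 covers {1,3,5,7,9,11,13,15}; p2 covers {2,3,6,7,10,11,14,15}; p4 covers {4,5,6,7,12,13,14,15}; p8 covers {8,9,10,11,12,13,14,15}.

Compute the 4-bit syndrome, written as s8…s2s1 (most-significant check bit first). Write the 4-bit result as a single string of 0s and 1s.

1101

s1 (pos 1,3,5,7,9,11,13,15): 1⊕1⊕0⊕0⊕0⊕1⊕0⊕0 = 1
s2 (pos 2,3,6,7,10,11,14,15): 0⊕1⊕1⊕0⊕1⊕1⊕0⊕0 = 0
s4 (pos 4,5,6,7,12,13,14,15): 1⊕0⊕1⊕0⊕1⊕0⊕0⊕0 = 1
s8 (pos 8,9,10,11,12,13,14,15): 0⊕0⊕1⊕1⊕1⊕0⊕0⊕0 = 1
Syndrome s8…s1 = 1101 → error at position 13.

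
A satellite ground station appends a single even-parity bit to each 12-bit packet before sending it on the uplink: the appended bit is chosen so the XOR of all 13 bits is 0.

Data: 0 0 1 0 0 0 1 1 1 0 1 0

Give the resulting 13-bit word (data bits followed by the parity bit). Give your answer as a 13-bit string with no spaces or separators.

XOR of the 12 data bits: 0⊕0⊕1⊕0⊕0⊕0⊕1⊕1⊕1⊕0⊕1⊕0 = 1
Parity bit = 1 (so all 13 bits XOR to 0).

0010001110101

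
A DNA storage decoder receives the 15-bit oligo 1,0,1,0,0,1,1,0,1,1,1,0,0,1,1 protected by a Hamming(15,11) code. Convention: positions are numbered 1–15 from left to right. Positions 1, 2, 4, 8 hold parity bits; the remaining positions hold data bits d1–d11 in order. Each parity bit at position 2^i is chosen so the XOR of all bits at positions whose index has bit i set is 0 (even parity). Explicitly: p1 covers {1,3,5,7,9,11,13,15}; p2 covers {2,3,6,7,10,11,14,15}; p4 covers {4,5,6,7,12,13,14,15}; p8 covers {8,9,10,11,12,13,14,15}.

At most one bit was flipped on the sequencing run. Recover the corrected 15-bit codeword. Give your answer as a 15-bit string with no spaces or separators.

101001101010011

s1 (pos 1,3,5,7,9,11,13,15): 1⊕1⊕0⊕1⊕1⊕1⊕0⊕1 = 0
s2 (pos 2,3,6,7,10,11,14,15): 0⊕1⊕1⊕1⊕1⊕1⊕1⊕1 = 1
s4 (pos 4,5,6,7,12,13,14,15): 0⊕0⊕1⊕1⊕0⊕0⊕1⊕1 = 0
s8 (pos 8,9,10,11,12,13,14,15): 0⊕1⊕1⊕1⊕0⊕0⊕1⊕1 = 1
Syndrome s8…s1 = 1010 → error at position 10.
Flip position 10: 101001101110011 → 101001101010011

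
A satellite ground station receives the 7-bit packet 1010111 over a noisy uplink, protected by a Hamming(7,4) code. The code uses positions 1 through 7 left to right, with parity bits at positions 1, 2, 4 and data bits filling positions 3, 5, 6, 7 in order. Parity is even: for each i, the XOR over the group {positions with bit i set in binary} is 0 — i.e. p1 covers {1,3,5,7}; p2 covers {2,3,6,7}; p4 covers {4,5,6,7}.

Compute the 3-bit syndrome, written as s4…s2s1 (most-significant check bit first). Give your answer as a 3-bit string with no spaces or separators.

s1 (pos 1,3,5,7): 1⊕1⊕1⊕1 = 0
s2 (pos 2,3,6,7): 0⊕1⊕1⊕1 = 1
s4 (pos 4,5,6,7): 0⊕1⊕1⊕1 = 1
Syndrome s4…s1 = 110 → error at position 6.

110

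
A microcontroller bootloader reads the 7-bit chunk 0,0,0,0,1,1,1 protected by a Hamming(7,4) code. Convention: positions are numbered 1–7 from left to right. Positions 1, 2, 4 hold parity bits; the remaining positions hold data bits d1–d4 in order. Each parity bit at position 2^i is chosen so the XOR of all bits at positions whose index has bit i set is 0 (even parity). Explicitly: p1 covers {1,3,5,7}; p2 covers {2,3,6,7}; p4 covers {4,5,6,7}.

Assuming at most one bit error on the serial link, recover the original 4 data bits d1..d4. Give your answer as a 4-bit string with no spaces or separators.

s1 (pos 1,3,5,7): 0⊕0⊕1⊕1 = 0
s2 (pos 2,3,6,7): 0⊕0⊕1⊕1 = 0
s4 (pos 4,5,6,7): 0⊕1⊕1⊕1 = 1
Syndrome s4…s1 = 100 → error at position 4.
Flip position 4: 0000111 → 0001111
Read data bits from positions 3,5,6,7: 0111

0111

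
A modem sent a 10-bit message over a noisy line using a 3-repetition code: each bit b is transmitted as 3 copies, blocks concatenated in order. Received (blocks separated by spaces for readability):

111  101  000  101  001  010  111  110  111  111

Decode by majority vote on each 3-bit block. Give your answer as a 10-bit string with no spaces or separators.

Block 1 (111): 3 ones → 1
Block 2 (101): 2 ones → 1
Block 3 (000): 0 ones → 0
Block 4 (101): 2 ones → 1
Block 5 (001): 1 one → 0
Block 6 (010): 1 one → 0
Block 7 (111): 3 ones → 1
Block 8 (110): 2 ones → 1
Block 9 (111): 3 ones → 1
Block 10 (111): 3 ones → 1

1101001111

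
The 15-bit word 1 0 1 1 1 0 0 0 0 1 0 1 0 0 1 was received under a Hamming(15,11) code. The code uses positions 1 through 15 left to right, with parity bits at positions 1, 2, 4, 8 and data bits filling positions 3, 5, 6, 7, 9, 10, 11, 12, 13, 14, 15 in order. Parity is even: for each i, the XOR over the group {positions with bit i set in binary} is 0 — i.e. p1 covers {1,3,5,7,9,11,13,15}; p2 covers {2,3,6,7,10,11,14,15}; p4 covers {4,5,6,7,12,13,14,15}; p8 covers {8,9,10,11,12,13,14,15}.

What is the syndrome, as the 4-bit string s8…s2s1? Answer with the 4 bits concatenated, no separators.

1010

s1 (pos 1,3,5,7,9,11,13,15): 1⊕1⊕1⊕0⊕0⊕0⊕0⊕1 = 0
s2 (pos 2,3,6,7,10,11,14,15): 0⊕1⊕0⊕0⊕1⊕0⊕0⊕1 = 1
s4 (pos 4,5,6,7,12,13,14,15): 1⊕1⊕0⊕0⊕1⊕0⊕0⊕1 = 0
s8 (pos 8,9,10,11,12,13,14,15): 0⊕0⊕1⊕0⊕1⊕0⊕0⊕1 = 1
Syndrome s8…s1 = 1010 → error at position 10.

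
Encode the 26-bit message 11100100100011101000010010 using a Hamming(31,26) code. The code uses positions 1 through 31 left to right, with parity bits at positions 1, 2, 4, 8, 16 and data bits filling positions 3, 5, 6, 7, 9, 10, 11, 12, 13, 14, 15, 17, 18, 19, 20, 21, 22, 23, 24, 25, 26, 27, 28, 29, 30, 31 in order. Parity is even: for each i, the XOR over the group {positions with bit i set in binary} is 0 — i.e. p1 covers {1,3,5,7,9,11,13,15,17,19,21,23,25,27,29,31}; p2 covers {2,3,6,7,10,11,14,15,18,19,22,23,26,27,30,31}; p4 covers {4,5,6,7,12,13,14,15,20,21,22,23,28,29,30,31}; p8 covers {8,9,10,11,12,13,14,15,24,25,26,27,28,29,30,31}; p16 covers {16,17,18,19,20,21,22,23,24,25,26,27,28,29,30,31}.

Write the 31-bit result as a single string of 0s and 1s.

Place data at non-parity positions: p1 p2 1 p4 1 1 0 p8 0 1 0 0 1 0 0 p16 0 1 1 1 0 1 0 0 0 0 1 0 0 1 0
p1 (pos 1,3,5,7,9,11,13,15,17,19,21,23,25,27,29,31): XOR of data positions = 1⊕1⊕0⊕0⊕0⊕1⊕0⊕0⊕1⊕0⊕0⊕0⊕1⊕0⊕0 = 1
p2 (pos 2,3,6,7,10,11,14,15,18,19,22,23,26,27,30,31): XOR of data positions = 1⊕1⊕0⊕1⊕0⊕0⊕0⊕1⊕1⊕1⊕0⊕0⊕1⊕1⊕0 = 0
p4 (pos 4,5,6,7,12,13,14,15,20,21,22,23,28,29,30,31): XOR of data positions = 1⊕1⊕0⊕0⊕1⊕0⊕0⊕1⊕0⊕1⊕0⊕0⊕0⊕1⊕0 = 0
p8 (pos 8,9,10,11,12,13,14,15,24,25,26,27,28,29,30,31): XOR of data positions = 0⊕1⊕0⊕0⊕1⊕0⊕0⊕0⊕0⊕0⊕1⊕0⊕0⊕1⊕0 = 0
p16 (pos 16,17,18,19,20,21,22,23,24,25,26,27,28,29,30,31): XOR of data positions = 0⊕1⊕1⊕1⊕0⊕1⊕0⊕0⊕0⊕0⊕1⊕0⊕0⊕1⊕0 = 0
Codeword: 1010110001001000011101000010010

1010110001001000011101000010010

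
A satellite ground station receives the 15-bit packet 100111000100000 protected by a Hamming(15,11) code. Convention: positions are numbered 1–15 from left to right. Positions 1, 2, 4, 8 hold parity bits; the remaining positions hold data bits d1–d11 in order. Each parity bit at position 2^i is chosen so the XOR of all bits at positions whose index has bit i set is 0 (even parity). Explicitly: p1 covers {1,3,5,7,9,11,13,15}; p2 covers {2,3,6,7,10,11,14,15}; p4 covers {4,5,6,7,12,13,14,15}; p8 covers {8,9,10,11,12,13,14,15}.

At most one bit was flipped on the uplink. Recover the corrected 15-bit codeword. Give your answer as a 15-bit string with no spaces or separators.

s1 (pos 1,3,5,7,9,11,13,15): 1⊕0⊕1⊕0⊕0⊕0⊕0⊕0 = 0
s2 (pos 2,3,6,7,10,11,14,15): 0⊕0⊕1⊕0⊕1⊕0⊕0⊕0 = 0
s4 (pos 4,5,6,7,12,13,14,15): 1⊕1⊕1⊕0⊕0⊕0⊕0⊕0 = 1
s8 (pos 8,9,10,11,12,13,14,15): 0⊕0⊕1⊕0⊕0⊕0⊕0⊕0 = 1
Syndrome s8…s1 = 1100 → error at position 12.
Flip position 12: 100111000100000 → 100111000101000

100111000101000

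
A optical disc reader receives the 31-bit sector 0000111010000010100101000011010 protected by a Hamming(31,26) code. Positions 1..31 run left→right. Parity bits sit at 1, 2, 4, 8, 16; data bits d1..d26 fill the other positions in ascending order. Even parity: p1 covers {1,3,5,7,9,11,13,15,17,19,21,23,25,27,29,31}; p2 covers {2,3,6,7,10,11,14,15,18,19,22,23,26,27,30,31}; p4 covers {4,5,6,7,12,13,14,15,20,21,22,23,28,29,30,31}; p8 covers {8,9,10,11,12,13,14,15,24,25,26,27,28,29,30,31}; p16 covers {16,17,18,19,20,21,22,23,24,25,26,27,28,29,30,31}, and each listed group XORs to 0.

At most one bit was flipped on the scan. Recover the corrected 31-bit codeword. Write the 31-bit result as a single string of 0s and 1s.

s1 (pos 1,3,5,7,9,11,13,15,17,19,21,23,25,27,29,31): 0⊕0⊕1⊕1⊕1⊕0⊕0⊕1⊕1⊕0⊕0⊕0⊕0⊕1⊕0⊕0 = 0
s2 (pos 2,3,6,7,10,11,14,15,18,19,22,23,26,27,30,31): 0⊕0⊕1⊕1⊕0⊕0⊕0⊕1⊕0⊕0⊕1⊕0⊕0⊕1⊕1⊕0 = 0
s4 (pos 4,5,6,7,12,13,14,15,20,21,22,23,28,29,30,31): 0⊕1⊕1⊕1⊕0⊕0⊕0⊕1⊕1⊕0⊕1⊕0⊕1⊕0⊕1⊕0 = 0
s8 (pos 8,9,10,11,12,13,14,15,24,25,26,27,28,29,30,31): 0⊕1⊕0⊕0⊕0⊕0⊕0⊕1⊕0⊕0⊕0⊕1⊕1⊕0⊕1⊕0 = 1
s16 (pos 16,17,18,19,20,21,22,23,24,25,26,27,28,29,30,31): 0⊕1⊕0⊕0⊕1⊕0⊕1⊕0⊕0⊕0⊕0⊕1⊕1⊕0⊕1⊕0 = 0
Syndrome s16…s1 = 01000 → error at position 8.
Flip position 8: 0000111010000010100101000011010 → 0000111110000010100101000011010

0000111110000010100101000011010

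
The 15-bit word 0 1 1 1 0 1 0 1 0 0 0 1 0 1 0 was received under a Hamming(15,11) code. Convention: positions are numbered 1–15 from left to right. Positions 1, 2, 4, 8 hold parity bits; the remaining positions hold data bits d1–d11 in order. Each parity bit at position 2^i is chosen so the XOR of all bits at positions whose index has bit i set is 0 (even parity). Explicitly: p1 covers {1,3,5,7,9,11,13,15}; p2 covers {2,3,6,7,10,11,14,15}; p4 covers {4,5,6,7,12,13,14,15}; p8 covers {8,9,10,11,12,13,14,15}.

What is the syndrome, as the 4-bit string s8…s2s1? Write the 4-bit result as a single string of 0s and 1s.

s1 (pos 1,3,5,7,9,11,13,15): 0⊕1⊕0⊕0⊕0⊕0⊕0⊕0 = 1
s2 (pos 2,3,6,7,10,11,14,15): 1⊕1⊕1⊕0⊕0⊕0⊕1⊕0 = 0
s4 (pos 4,5,6,7,12,13,14,15): 1⊕0⊕1⊕0⊕1⊕0⊕1⊕0 = 0
s8 (pos 8,9,10,11,12,13,14,15): 1⊕0⊕0⊕0⊕1⊕0⊕1⊕0 = 1
Syndrome s8…s1 = 1001 → error at position 9.

1001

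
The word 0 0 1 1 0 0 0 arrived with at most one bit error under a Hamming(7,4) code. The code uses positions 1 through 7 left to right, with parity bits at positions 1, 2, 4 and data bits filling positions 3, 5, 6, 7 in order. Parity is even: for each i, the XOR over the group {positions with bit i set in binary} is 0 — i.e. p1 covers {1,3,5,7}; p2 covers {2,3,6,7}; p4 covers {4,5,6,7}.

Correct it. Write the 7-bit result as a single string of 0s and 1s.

0011001

s1 (pos 1,3,5,7): 0⊕1⊕0⊕0 = 1
s2 (pos 2,3,6,7): 0⊕1⊕0⊕0 = 1
s4 (pos 4,5,6,7): 1⊕0⊕0⊕0 = 1
Syndrome s4…s1 = 111 → error at position 7.
Flip position 7: 0011000 → 0011001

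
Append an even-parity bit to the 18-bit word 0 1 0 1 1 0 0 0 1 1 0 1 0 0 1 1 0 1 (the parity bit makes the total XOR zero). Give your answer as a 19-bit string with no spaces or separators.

0101100011010011011

XOR of the 18 data bits: 0⊕1⊕0⊕1⊕1⊕0⊕0⊕0⊕1⊕1⊕0⊕1⊕0⊕0⊕1⊕1⊕0⊕1 = 1
Parity bit = 1 (so all 19 bits XOR to 0).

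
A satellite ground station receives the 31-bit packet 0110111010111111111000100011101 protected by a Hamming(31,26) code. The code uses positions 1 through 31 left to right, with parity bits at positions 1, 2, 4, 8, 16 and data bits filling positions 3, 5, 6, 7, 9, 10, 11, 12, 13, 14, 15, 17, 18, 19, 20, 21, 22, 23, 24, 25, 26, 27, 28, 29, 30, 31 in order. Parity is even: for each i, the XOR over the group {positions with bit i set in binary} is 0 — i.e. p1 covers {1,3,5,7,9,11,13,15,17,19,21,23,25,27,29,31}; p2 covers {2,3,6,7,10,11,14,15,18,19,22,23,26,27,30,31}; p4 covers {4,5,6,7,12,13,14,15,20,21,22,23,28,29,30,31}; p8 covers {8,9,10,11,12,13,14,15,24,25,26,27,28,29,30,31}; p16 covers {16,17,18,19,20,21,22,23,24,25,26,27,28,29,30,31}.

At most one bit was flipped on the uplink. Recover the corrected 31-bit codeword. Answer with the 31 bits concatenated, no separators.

s1 (pos 1,3,5,7,9,11,13,15,17,19,21,23,25,27,29,31): 0⊕1⊕1⊕1⊕1⊕1⊕1⊕1⊕1⊕1⊕0⊕1⊕0⊕1⊕1⊕1 = 1
s2 (pos 2,3,6,7,10,11,14,15,18,19,22,23,26,27,30,31): 1⊕1⊕1⊕1⊕0⊕1⊕1⊕1⊕1⊕1⊕0⊕1⊕0⊕1⊕0⊕1 = 0
s4 (pos 4,5,6,7,12,13,14,15,20,21,22,23,28,29,30,31): 0⊕1⊕1⊕1⊕1⊕1⊕1⊕1⊕0⊕0⊕0⊕1⊕1⊕1⊕0⊕1 = 1
s8 (pos 8,9,10,11,12,13,14,15,24,25,26,27,28,29,30,31): 0⊕1⊕0⊕1⊕1⊕1⊕1⊕1⊕0⊕0⊕0⊕1⊕1⊕1⊕0⊕1 = 0
s16 (pos 16,17,18,19,20,21,22,23,24,25,26,27,28,29,30,31): 1⊕1⊕1⊕1⊕0⊕0⊕0⊕1⊕0⊕0⊕0⊕1⊕1⊕1⊕0⊕1 = 1
Syndrome s16…s1 = 10101 → error at position 21.
Flip position 21: 0110111010111111111000100011101 → 0110111010111111111010100011101

0110111010111111111010100011101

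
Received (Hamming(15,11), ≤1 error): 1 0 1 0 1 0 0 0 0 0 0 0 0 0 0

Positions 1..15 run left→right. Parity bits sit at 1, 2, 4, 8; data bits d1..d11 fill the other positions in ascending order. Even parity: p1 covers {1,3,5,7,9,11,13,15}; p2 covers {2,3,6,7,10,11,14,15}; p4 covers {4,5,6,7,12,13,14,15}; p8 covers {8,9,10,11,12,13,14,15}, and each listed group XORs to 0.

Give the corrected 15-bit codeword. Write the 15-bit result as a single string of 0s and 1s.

101010100000000

s1 (pos 1,3,5,7,9,11,13,15): 1⊕1⊕1⊕0⊕0⊕0⊕0⊕0 = 1
s2 (pos 2,3,6,7,10,11,14,15): 0⊕1⊕0⊕0⊕0⊕0⊕0⊕0 = 1
s4 (pos 4,5,6,7,12,13,14,15): 0⊕1⊕0⊕0⊕0⊕0⊕0⊕0 = 1
s8 (pos 8,9,10,11,12,13,14,15): 0⊕0⊕0⊕0⊕0⊕0⊕0⊕0 = 0
Syndrome s8…s1 = 0111 → error at position 7.
Flip position 7: 101010000000000 → 101010100000000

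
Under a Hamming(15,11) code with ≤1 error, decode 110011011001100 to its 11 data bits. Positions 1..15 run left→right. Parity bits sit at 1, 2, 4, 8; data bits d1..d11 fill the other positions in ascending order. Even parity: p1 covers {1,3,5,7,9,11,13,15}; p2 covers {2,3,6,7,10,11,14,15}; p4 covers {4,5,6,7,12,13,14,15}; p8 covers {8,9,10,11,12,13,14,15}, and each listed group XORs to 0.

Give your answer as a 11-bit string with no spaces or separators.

01101001100

s1 (pos 1,3,5,7,9,11,13,15): 1⊕0⊕1⊕0⊕1⊕0⊕1⊕0 = 0
s2 (pos 2,3,6,7,10,11,14,15): 1⊕0⊕1⊕0⊕0⊕0⊕0⊕0 = 0
s4 (pos 4,5,6,7,12,13,14,15): 0⊕1⊕1⊕0⊕1⊕1⊕0⊕0 = 0
s8 (pos 8,9,10,11,12,13,14,15): 1⊕1⊕0⊕0⊕1⊕1⊕0⊕0 = 0
Syndrome s8…s1 = 0000 → no error.
Read data bits from positions 3,5,6,7,9,10,11,12,13,14,15: 01101001100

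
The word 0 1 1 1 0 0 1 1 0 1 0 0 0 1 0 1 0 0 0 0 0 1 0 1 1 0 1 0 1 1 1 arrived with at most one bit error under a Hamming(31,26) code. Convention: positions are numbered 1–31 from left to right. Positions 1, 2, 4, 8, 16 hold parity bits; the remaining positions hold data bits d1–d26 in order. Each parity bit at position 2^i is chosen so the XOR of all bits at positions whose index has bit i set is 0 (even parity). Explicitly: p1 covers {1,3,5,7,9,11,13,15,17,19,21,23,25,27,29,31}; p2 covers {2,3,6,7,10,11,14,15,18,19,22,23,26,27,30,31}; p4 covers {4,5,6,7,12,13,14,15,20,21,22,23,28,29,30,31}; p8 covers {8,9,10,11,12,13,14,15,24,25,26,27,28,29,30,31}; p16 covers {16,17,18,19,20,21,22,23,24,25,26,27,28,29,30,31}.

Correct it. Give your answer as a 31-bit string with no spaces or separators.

s1 (pos 1,3,5,7,9,11,13,15,17,19,21,23,25,27,29,31): 0⊕1⊕0⊕1⊕0⊕0⊕0⊕0⊕0⊕0⊕0⊕0⊕1⊕1⊕1⊕1 = 0
s2 (pos 2,3,6,7,10,11,14,15,18,19,22,23,26,27,30,31): 1⊕1⊕0⊕1⊕1⊕0⊕1⊕0⊕0⊕0⊕1⊕0⊕0⊕1⊕1⊕1 = 1
s4 (pos 4,5,6,7,12,13,14,15,20,21,22,23,28,29,30,31): 1⊕0⊕0⊕1⊕0⊕0⊕1⊕0⊕0⊕0⊕1⊕0⊕0⊕1⊕1⊕1 = 1
s8 (pos 8,9,10,11,12,13,14,15,24,25,26,27,28,29,30,31): 1⊕0⊕1⊕0⊕0⊕0⊕1⊕0⊕1⊕1⊕0⊕1⊕0⊕1⊕1⊕1 = 1
s16 (pos 16,17,18,19,20,21,22,23,24,25,26,27,28,29,30,31): 1⊕0⊕0⊕0⊕0⊕0⊕1⊕0⊕1⊕1⊕0⊕1⊕0⊕1⊕1⊕1 = 0
Syndrome s16…s1 = 01110 → error at position 14.
Flip position 14: 0111001101000101000001011010111 → 0111001101000001000001011010111

0111001101000001000001011010111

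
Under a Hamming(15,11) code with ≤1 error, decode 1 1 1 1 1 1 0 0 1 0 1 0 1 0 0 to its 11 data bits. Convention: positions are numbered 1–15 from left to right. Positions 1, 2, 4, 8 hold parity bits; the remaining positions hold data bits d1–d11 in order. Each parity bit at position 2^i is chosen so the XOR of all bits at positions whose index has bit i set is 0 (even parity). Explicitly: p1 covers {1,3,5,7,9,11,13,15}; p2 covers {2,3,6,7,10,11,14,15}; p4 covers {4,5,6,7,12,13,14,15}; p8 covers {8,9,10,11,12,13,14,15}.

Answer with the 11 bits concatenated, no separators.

s1 (pos 1,3,5,7,9,11,13,15): 1⊕1⊕1⊕0⊕1⊕1⊕1⊕0 = 0
s2 (pos 2,3,6,7,10,11,14,15): 1⊕1⊕1⊕0⊕0⊕1⊕0⊕0 = 0
s4 (pos 4,5,6,7,12,13,14,15): 1⊕1⊕1⊕0⊕0⊕1⊕0⊕0 = 0
s8 (pos 8,9,10,11,12,13,14,15): 0⊕1⊕0⊕1⊕0⊕1⊕0⊕0 = 1
Syndrome s8…s1 = 1000 → error at position 8.
Flip position 8: 111111001010100 → 111111011010100
Read data bits from positions 3,5,6,7,9,10,11,12,13,14,15: 11101010100

11101010100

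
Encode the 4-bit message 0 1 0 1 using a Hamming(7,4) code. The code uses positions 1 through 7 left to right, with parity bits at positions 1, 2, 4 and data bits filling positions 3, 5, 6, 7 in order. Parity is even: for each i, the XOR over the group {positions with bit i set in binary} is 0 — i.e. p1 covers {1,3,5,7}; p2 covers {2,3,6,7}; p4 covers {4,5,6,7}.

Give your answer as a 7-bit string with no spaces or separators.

Place data at non-parity positions: p1 p2 0 p4 1 0 1
p1 (pos 1,3,5,7): XOR of data positions = 0⊕1⊕1 = 0
p2 (pos 2,3,6,7): XOR of data positions = 0⊕0⊕1 = 1
p4 (pos 4,5,6,7): XOR of data positions = 1⊕0⊕1 = 0
Codeword: 0100101

0100101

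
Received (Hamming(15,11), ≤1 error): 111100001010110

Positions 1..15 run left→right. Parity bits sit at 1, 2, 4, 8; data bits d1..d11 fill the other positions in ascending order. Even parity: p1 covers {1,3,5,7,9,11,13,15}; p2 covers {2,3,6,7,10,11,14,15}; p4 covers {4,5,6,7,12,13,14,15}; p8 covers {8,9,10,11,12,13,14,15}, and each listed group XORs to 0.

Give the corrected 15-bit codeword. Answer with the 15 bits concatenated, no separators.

111110001010110

s1 (pos 1,3,5,7,9,11,13,15): 1⊕1⊕0⊕0⊕1⊕1⊕1⊕0 = 1
s2 (pos 2,3,6,7,10,11,14,15): 1⊕1⊕0⊕0⊕0⊕1⊕1⊕0 = 0
s4 (pos 4,5,6,7,12,13,14,15): 1⊕0⊕0⊕0⊕0⊕1⊕1⊕0 = 1
s8 (pos 8,9,10,11,12,13,14,15): 0⊕1⊕0⊕1⊕0⊕1⊕1⊕0 = 0
Syndrome s8…s1 = 0101 → error at position 5.
Flip position 5: 111100001010110 → 111110001010110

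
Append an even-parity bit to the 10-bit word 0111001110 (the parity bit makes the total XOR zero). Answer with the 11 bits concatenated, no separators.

01110011100

XOR of the 10 data bits: 0⊕1⊕1⊕1⊕0⊕0⊕1⊕1⊕1⊕0 = 0
Parity bit = 0 (so all 11 bits XOR to 0).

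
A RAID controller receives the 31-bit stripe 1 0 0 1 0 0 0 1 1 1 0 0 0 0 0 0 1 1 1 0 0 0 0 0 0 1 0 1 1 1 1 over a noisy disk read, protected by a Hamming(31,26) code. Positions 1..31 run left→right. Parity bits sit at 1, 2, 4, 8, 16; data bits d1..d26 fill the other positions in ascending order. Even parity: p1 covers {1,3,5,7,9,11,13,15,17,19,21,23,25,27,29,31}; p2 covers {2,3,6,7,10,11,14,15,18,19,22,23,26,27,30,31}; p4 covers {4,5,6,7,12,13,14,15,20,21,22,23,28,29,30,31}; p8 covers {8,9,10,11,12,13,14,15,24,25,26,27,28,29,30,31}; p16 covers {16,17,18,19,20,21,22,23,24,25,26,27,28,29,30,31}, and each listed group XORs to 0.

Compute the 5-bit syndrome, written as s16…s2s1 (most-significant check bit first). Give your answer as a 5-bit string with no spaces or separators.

00100

s1 (pos 1,3,5,7,9,11,13,15,17,19,21,23,25,27,29,31): 1⊕0⊕0⊕0⊕1⊕0⊕0⊕0⊕1⊕1⊕0⊕0⊕0⊕0⊕1⊕1 = 0
s2 (pos 2,3,6,7,10,11,14,15,18,19,22,23,26,27,30,31): 0⊕0⊕0⊕0⊕1⊕0⊕0⊕0⊕1⊕1⊕0⊕0⊕1⊕0⊕1⊕1 = 0
s4 (pos 4,5,6,7,12,13,14,15,20,21,22,23,28,29,30,31): 1⊕0⊕0⊕0⊕0⊕0⊕0⊕0⊕0⊕0⊕0⊕0⊕1⊕1⊕1⊕1 = 1
s8 (pos 8,9,10,11,12,13,14,15,24,25,26,27,28,29,30,31): 1⊕1⊕1⊕0⊕0⊕0⊕0⊕0⊕0⊕0⊕1⊕0⊕1⊕1⊕1⊕1 = 0
s16 (pos 16,17,18,19,20,21,22,23,24,25,26,27,28,29,30,31): 0⊕1⊕1⊕1⊕0⊕0⊕0⊕0⊕0⊕0⊕1⊕0⊕1⊕1⊕1⊕1 = 0
Syndrome s16…s1 = 00100 → error at position 4.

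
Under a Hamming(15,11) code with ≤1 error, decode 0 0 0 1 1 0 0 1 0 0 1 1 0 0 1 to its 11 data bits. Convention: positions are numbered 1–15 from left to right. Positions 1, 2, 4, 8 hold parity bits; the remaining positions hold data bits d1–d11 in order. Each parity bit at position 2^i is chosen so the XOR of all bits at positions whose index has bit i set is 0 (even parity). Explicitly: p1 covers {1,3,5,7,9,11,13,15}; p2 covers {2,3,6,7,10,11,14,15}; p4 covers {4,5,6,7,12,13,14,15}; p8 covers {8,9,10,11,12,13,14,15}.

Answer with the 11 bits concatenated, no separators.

s1 (pos 1,3,5,7,9,11,13,15): 0⊕0⊕1⊕0⊕0⊕1⊕0⊕1 = 1
s2 (pos 2,3,6,7,10,11,14,15): 0⊕0⊕0⊕0⊕0⊕1⊕0⊕1 = 0
s4 (pos 4,5,6,7,12,13,14,15): 1⊕1⊕0⊕0⊕1⊕0⊕0⊕1 = 0
s8 (pos 8,9,10,11,12,13,14,15): 1⊕0⊕0⊕1⊕1⊕0⊕0⊕1 = 0
Syndrome s8…s1 = 0001 → error at position 1.
Flip position 1: 000110010011001 → 100110010011001
Read data bits from positions 3,5,6,7,9,10,11,12,13,14,15: 01000011001

01000011001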